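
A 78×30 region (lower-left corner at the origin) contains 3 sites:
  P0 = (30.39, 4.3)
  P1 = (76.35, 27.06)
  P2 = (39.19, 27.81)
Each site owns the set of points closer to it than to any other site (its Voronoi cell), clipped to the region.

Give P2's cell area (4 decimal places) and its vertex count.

Area of P2's cell: 673.9814 (4 vertices)

1. box [0,78]×[0,30]: [(0, 0) (78, 0) (78, 30) (0, 30)]
2. ⊥bis P2·P0 via (34.79,16.055): [(0, 29.0772) (77.6824, 0) (78, 0) (78, 30) (0, 30)]  |A|=1210.6066
3. ⊥bis P2·P1 via (57.77,27.435): [(0, 29.0772) (57.3697, 7.6032) (57.8218, 30) (0, 30)]  |A|=673.9814
4. canonical 4-gon: [(0, 29.0772) (57.3697, 7.6032) (57.8218, 30) (0, 30)]
5. shoelace: 673.9814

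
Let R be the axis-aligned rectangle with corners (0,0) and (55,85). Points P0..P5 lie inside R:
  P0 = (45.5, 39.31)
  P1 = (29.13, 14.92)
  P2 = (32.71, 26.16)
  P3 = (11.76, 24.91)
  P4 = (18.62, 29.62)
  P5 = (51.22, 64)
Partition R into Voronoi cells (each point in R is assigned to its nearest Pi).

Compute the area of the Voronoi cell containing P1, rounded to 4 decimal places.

1. box [0,55]×[0,85]: [(0, 0) (55, 0) (55, 85) (0, 85)]
2. ⊥bis P1·P0 via (37.315,27.115): [(0, 52.16) (0, 0) (55, 0) (55, 15.2452)]  |A|=1853.643
3. ⊥bis P1·P2 via (30.92,20.54): [(0, 30.3882) (0, 0) (55, 0) (55, 12.8704)]  |A|=1189.6109
4. ⊥bis P1·P3 via (20.445,19.915): [(22.3706, 23.263) (8.9913, 0) (55, 0) (55, 12.8704)]  |A|=745.1281
5. ⊥bis P1·P4 via (23.875,22.27): [(24.3722, 22.6255) (20.3499, 19.7497) (8.9913, 0) (55, 0) (55, 12.8704)]  |A|=740.9677
6. ⊥bis P1·P5 via (40.175,39.46): [(24.3722, 22.6255) (20.3499, 19.7497) (8.9913, 0) (55, 0) (55, 12.8704)]  |A|=740.9677
7. canonical 5-gon: [(24.3722, 22.6255) (20.3499, 19.7497) (8.9913, 0) (55, 0) (55, 12.8704)]
8. shoelace: 740.9677

Area of P1's cell: 740.9677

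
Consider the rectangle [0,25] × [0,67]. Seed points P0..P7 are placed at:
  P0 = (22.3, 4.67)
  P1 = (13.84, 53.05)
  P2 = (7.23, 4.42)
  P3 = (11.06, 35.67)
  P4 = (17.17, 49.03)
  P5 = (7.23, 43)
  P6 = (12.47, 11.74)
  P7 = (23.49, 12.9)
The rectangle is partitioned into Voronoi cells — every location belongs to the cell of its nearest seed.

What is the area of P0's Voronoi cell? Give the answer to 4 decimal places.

Area of P0's cell: 84.7087

1. box [0,25]×[0,67]: [(0, 0) (25, 0) (25, 67) (0, 67)]
2. ⊥bis P0·P1 via (18.07,28.86): [(0, 25.7002) (0, 0) (25, 0) (25, 30.0718)]  |A|=697.15
3. ⊥bis P0·P2 via (14.765,4.545): [(14.3724, 28.2134) (14.8404, 0) (25, 0) (25, 30.0718)]  |A|=303.1148
4. ⊥bis P0·P3 via (16.68,20.17): [(14.5188, 19.3864) (14.8404, 0) (25, 0) (25, 23.1867)]  |A|=219.9911
5. ⊥bis P0·P4 via (19.735,26.85): [(14.5188, 19.3864) (14.8404, 0) (25, 0) (25, 23.1867)]  |A|=219.9911
6. ⊥bis P0·P5 via (14.765,23.835): [(14.5188, 19.3864) (14.8404, 0) (25, 0) (25, 23.1867)]  |A|=219.9911
7. ⊥bis P0·P6 via (17.385,8.205): [(14.7647, 4.5618) (14.8404, 0) (25, 0) (25, 18.7928)]  |A|=119.3477
8. ⊥bis P0·P7 via (22.895,8.785): [(18.2819, 9.452) (14.7647, 4.5618) (14.8404, 0) (25, 0) (25, 8.4806)]  |A|=84.7087
9. canonical 5-gon: [(18.2819, 9.452) (14.7647, 4.5618) (14.8404, 0) (25, 0) (25, 8.4806)]
10. shoelace: 84.7087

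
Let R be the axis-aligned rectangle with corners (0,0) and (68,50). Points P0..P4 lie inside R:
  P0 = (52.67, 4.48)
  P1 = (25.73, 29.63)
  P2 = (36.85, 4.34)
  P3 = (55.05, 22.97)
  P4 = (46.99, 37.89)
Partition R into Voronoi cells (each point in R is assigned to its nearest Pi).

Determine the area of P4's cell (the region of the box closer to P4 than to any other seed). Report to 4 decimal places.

Area of P4's cell: 630.2822

1. box [0,68]×[0,50]: [(0, 0) (68, 0) (68, 50) (0, 50)]
2. ⊥bis P4·P0 via (49.83,21.185): [(0, 12.7135) (68, 24.2741) (68, 50) (0, 50)]  |A|=2142.4245
3. ⊥bis P4·P1 via (36.36,33.76): [(41.7776, 19.816) (68, 24.2741) (68, 50) (30.0504, 50)]  |A|=910.0337
4. ⊥bis P4·P2 via (41.92,21.115): [(41.1868, 21.3366) (44.6194, 20.2991) (68, 24.2741) (68, 50) (30.0504, 50)]  |A|=907.7304
5. ⊥bis P4·P3 via (51.02,30.43): [(39.9725, 24.462) (68, 39.6028) (68, 50) (30.0504, 50)]  |A|=630.2822
6. canonical 4-gon: [(39.9725, 24.462) (68, 39.6028) (68, 50) (30.0504, 50)]
7. shoelace: 630.2822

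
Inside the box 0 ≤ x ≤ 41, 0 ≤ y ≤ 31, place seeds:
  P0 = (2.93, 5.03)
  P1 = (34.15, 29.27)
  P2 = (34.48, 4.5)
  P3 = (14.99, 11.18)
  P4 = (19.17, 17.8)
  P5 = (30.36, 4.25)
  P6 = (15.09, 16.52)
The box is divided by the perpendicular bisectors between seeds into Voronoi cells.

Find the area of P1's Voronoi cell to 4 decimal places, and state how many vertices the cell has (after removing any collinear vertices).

1. box [0,41]×[0,31]: [(0, 0) (41, 0) (41, 31) (0, 31)]
2. ⊥bis P1·P0 via (18.54,17.15): [(31.8557, 0) (41, 0) (41, 31) (7.7865, 31)]  |A|=656.5458
3. ⊥bis P1·P2 via (34.315,16.885): [(18.9052, 16.6797) (41, 16.9741) (41, 31) (7.7865, 31)]  |A|=392.7641
4. ⊥bis P1·P3 via (24.57,20.225): [(27.8054, 16.7983) (41, 16.9741) (41, 31) (14.3967, 31)]  |A|=281.4397
5. ⊥bis P1·P4 via (26.66,23.535): [(31.7777, 16.8512) (41, 16.9741) (41, 31) (20.9441, 31)]  |A|=206.5589
6. ⊥bis P1·P5 via (32.255,16.76): [(31.7777, 16.8512) (41, 16.9741) (41, 31) (20.9441, 31)]  |A|=206.5589
7. ⊥bis P1·P6 via (24.62,22.895): [(31.7777, 16.8512) (41, 16.9741) (41, 31) (20.9441, 31)]  |A|=206.5589
8. canonical 4-gon: [(31.7777, 16.8512) (41, 16.9741) (41, 31) (20.9441, 31)]
9. shoelace: 206.5589

Area of P1's cell: 206.5589 (4 vertices)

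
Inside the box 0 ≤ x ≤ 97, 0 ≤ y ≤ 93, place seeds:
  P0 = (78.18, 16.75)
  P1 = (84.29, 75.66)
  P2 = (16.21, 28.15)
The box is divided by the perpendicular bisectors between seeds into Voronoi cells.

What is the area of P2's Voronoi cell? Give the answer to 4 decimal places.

Area of P2's cell: 3955.6873

1. box [0,97]×[0,93]: [(0, 0) (97, 0) (97, 93) (0, 93)]
2. ⊥bis P2·P0 via (47.195,22.45): [(0, 0) (43.0651, 0) (60.1734, 93) (0, 93)]  |A|=4800.5891
3. ⊥bis P2·P1 via (50.25,51.905): [(0, 0) (43.0651, 0) (52.1205, 49.2247) (21.5716, 93) (0, 93)]  |A|=3955.6873
4. canonical 5-gon: [(0, 0) (43.0651, 0) (52.1205, 49.2247) (21.5716, 93) (0, 93)]
5. shoelace: 3955.6873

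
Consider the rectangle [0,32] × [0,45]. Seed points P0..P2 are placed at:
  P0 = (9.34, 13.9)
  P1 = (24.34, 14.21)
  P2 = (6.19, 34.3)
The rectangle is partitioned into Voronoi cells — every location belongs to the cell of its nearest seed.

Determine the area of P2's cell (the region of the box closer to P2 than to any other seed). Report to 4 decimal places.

1. box [0,32]×[0,45]: [(0, 0) (32, 0) (32, 45) (0, 45)]
2. ⊥bis P2·P0 via (7.765,24.1): [(0, 22.901) (32, 27.8422) (32, 45) (0, 45)]  |A|=628.1094
3. ⊥bis P2·P1 via (15.265,24.255): [(0, 22.901) (16.6042, 25.4649) (32, 39.374) (32, 45) (0, 45)]  |A|=539.3387
4. canonical 5-gon: [(0, 22.901) (16.6042, 25.4649) (32, 39.374) (32, 45) (0, 45)]
5. shoelace: 539.3387

Area of P2's cell: 539.3387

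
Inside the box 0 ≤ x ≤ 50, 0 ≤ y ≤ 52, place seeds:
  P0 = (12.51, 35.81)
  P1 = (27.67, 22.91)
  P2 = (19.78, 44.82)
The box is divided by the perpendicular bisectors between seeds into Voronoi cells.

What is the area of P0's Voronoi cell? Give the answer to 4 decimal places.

Area of P0's cell: 570.2481

1. box [0,50]×[0,52]: [(0, 0) (50, 0) (50, 52) (0, 52)]
2. ⊥bis P0·P1 via (20.09,29.36): [(0, 5.7504) (39.3549, 52) (0, 52)]  |A|=910.0752
3. ⊥bis P0·P2 via (16.145,40.315): [(0, 5.7504) (24.0111, 33.968) (1.6633, 52) (0, 52)]  |A|=570.2481
4. canonical 4-gon: [(0, 5.7504) (24.0111, 33.968) (1.6633, 52) (0, 52)]
5. shoelace: 570.2481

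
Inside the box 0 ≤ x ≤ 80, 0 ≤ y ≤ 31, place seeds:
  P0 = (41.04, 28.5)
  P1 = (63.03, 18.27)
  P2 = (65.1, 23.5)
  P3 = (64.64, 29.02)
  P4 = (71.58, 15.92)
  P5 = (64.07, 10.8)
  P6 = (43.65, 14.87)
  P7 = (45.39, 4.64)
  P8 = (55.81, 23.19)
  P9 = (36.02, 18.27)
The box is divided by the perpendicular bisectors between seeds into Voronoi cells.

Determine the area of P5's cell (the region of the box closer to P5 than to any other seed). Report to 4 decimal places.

1. box [0,80]×[0,31]: [(0, 0) (80, 0) (80, 31) (0, 31)]
2. ⊥bis P5·P0 via (52.555,19.65): [(37.4527, 0) (80, 0) (80, 31) (61.2782, 31)]  |A|=949.6706
3. ⊥bis P5·P1 via (63.55,14.535): [(46.8353, 12.2079) (37.4527, 0) (80, 0) (80, 16.8252)]  |A|=538.7086
4. ⊥bis P5·P2 via (64.585,17.15): [(75.7998, 16.2405) (46.8353, 12.2079) (37.4527, 0) (80, 0) (80, 15.8998)]  |A|=536.7651
5. ⊥bis P5·P3 via (64.355,19.91): [(75.7998, 16.2405) (46.8353, 12.2079) (37.4527, 0) (80, 0) (80, 15.8998)]  |A|=536.7651
6. ⊥bis P5·P4 via (67.825,13.36): [(66.7228, 14.9767) (46.8353, 12.2079) (37.4527, 0) (76.9333, 0)]  |A|=404.0478
7. ⊥bis P5·P6 via (53.86,12.835): [(66.7228, 14.9767) (53.9319, 13.1959) (51.3018, 0) (76.9333, 0)]  |A|=273.9896
8. ⊥bis P5·P7 via (54.73,7.72): [(66.7228, 14.9767) (53.9319, 13.1959) (53.5523, 11.2913) (57.2758, 0) (76.9333, 0)]  |A|=240.2626
9. ⊥bis P5·P8 via (59.94,16.995): [(66.7228, 14.9767) (54.3231, 13.2504) (53.8845, 12.958) (53.5523, 11.2913) (57.2758, 0) (76.9333, 0)]  |A|=240.2174
10. ⊥bis P5·P9 via (50.045,14.535): [(66.7228, 14.9767) (54.3231, 13.2504) (53.8845, 12.958) (53.5523, 11.2913) (57.2758, 0) (76.9333, 0)]  |A|=240.2174
11. canonical 6-gon: [(66.7228, 14.9767) (54.3231, 13.2504) (53.8845, 12.958) (53.5523, 11.2913) (57.2758, 0) (76.9333, 0)]
12. shoelace: 240.2174

Area of P5's cell: 240.2174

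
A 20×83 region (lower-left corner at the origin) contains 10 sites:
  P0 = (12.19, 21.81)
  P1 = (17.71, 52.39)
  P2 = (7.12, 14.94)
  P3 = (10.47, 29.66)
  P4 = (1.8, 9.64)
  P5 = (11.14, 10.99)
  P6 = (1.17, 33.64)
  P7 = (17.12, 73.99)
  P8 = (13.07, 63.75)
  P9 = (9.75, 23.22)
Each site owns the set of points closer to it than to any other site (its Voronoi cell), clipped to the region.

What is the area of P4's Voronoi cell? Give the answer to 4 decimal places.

Area of P4's cell: 95.1613

1. box [0,20]×[0,83]: [(0, 0) (20, 0) (20, 83) (0, 83)]
2. ⊥bis P4·P0 via (6.995,15.725): [(0, 21.6969) (0, 0) (20, 0) (20, 4.6221)]  |A|=263.1903
3. ⊥bis P4·P1 via (9.755,31.015): [(0, 21.6969) (0, 0) (20, 0) (20, 4.6221)]  |A|=263.1903
4. ⊥bis P4·P2 via (4.46,12.29): [(0, 16.7668) (0, 0) (16.7038, 0)]  |A|=140.0349
5. ⊥bis P4·P3 via (6.135,19.65): [(0, 16.7668) (0, 0) (16.7038, 0)]  |A|=140.0349
6. ⊥bis P4·P5 via (6.47,10.315): [(6.4772, 10.2652) (0, 16.7668) (0, 0) (7.9609, 0)]  |A|=95.1613
7. ⊥bis P4·P6 via (1.485,21.64): [(6.4772, 10.2652) (0, 16.7668) (0, 0) (7.9609, 0)]  |A|=95.1613
8. ⊥bis P4·P7 via (9.46,41.815): [(6.4772, 10.2652) (0, 16.7668) (0, 0) (7.9609, 0)]  |A|=95.1613
9. ⊥bis P4·P8 via (7.435,36.695): [(6.4772, 10.2652) (0, 16.7668) (0, 0) (7.9609, 0)]  |A|=95.1613
10. ⊥bis P4·P9 via (5.775,16.43): [(6.4772, 10.2652) (0, 16.7668) (0, 0) (7.9609, 0)]  |A|=95.1613
11. canonical 4-gon: [(6.4772, 10.2652) (0, 16.7668) (0, 0) (7.9609, 0)]
12. shoelace: 95.1613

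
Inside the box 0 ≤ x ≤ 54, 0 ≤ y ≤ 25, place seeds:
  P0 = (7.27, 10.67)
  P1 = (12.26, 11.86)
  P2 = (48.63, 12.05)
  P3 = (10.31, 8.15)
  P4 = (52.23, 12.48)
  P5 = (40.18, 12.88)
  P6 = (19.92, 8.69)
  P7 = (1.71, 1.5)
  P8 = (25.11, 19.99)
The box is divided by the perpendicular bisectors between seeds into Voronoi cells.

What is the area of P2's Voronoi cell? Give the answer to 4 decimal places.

Area of P2's cell: 149.8373

1. box [0,54]×[0,25]: [(0, 0) (54, 0) (54, 25) (0, 25)]
2. ⊥bis P2·P0 via (27.95,11.36): [(28.329, 0) (54, 0) (54, 25) (27.4949, 25)]  |A|=652.2009
3. ⊥bis P2·P1 via (30.445,11.955): [(30.5075, 0) (54, 0) (54, 25) (30.3769, 25)]  |A|=588.9462
4. ⊥bis P2·P3 via (29.47,10.1): [(30.5075, 0) (54, 0) (54, 25) (30.3769, 25)]  |A|=588.9462
5. ⊥bis P2·P4 via (50.43,12.265): [(30.5075, 0) (51.895, 0) (48.9089, 25) (30.3769, 25)]  |A|=498.9944
6. ⊥bis P2·P5 via (44.405,12.465): [(43.1806, 0) (51.895, 0) (48.9089, 25) (45.6362, 25)]  |A|=149.8373
7. ⊥bis P2·P6 via (34.275,10.37): [(43.1806, 0) (51.895, 0) (48.9089, 25) (45.6362, 25)]  |A|=149.8373
8. ⊥bis P2·P7 via (25.17,6.775): [(43.1806, 0) (51.895, 0) (48.9089, 25) (45.6362, 25)]  |A|=149.8373
9. ⊥bis P2·P8 via (36.87,16.02): [(43.1806, 0) (51.895, 0) (48.9089, 25) (45.6362, 25)]  |A|=149.8373
10. canonical 4-gon: [(43.1806, 0) (51.895, 0) (48.9089, 25) (45.6362, 25)]
11. shoelace: 149.8373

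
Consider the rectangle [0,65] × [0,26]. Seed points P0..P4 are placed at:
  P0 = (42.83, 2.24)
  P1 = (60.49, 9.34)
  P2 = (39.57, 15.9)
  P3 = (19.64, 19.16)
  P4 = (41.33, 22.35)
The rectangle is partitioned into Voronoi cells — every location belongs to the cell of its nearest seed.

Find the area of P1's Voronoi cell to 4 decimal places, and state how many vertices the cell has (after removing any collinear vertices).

Area of P1's cell: 324.8154 (6 vertices)

1. box [0,65]×[0,26]: [(0, 0) (65, 0) (65, 26) (0, 26)]
2. ⊥bis P1·P0 via (51.66,5.79): [(53.9878, 0) (65, 0) (65, 26) (43.5348, 26)]  |A|=422.2061
3. ⊥bis P1·P2 via (50.03,12.62): [(49.541, 11.0606) (53.9878, 0) (65, 0) (65, 26) (54.2256, 26)]  |A|=342.3488
4. ⊥bis P1·P3 via (40.065,14.25): [(49.541, 11.0606) (53.9878, 0) (65, 0) (65, 26) (54.2256, 26)]  |A|=342.3488
5. ⊥bis P1·P4 via (50.91,15.845): [(51.1539, 16.2042) (49.541, 11.0606) (53.9878, 0) (65, 0) (65, 26) (57.8054, 26)]  |A|=324.8154
6. canonical 6-gon: [(51.1539, 16.2042) (49.541, 11.0606) (53.9878, 0) (65, 0) (65, 26) (57.8054, 26)]
7. shoelace: 324.8154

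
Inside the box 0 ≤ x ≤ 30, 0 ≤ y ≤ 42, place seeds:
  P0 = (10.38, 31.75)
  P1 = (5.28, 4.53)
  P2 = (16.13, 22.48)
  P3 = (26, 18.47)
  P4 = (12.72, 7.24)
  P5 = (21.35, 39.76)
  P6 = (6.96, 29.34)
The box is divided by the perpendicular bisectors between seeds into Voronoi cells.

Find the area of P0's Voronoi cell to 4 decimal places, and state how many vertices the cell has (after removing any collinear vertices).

Area of P0's cell: 146.2354 (4 vertices)

1. box [0,30]×[0,42]: [(0, 0) (30, 0) (30, 42) (0, 42)]
2. ⊥bis P0·P1 via (7.83,18.14): [(0, 19.607) (30, 13.9862) (30, 42) (0, 42)]  |A|=756.1016
3. ⊥bis P0·P2 via (13.255,27.115): [(0, 19.607) (0.8839, 19.4414) (30, 37.5016) (30, 42) (0, 42)]  |A|=413.7628
4. ⊥bis P0·P3 via (18.19,25.11): [(0, 19.607) (0.8839, 19.4414) (27.3029, 35.8286) (30, 39.001) (30, 42) (0, 42)]  |A|=411.7408
5. ⊥bis P0·P4 via (11.55,19.495): [(0, 19.607) (0.8839, 19.4414) (27.3029, 35.8286) (30, 39.001) (30, 42) (0, 42)]  |A|=411.7408
6. ⊥bis P0·P5 via (15.865,35.755): [(0, 19.607) (0.8839, 19.4414) (19.3935, 30.9226) (11.3051, 42) (0, 42)]  |A|=286.3609
7. ⊥bis P0·P6 via (8.67,30.545): [(11.7464, 26.1793) (19.3935, 30.9226) (11.3051, 42) (0.5979, 42)]  |A|=146.2354
8. canonical 4-gon: [(11.7464, 26.1793) (19.3935, 30.9226) (11.3051, 42) (0.5979, 42)]
9. shoelace: 146.2354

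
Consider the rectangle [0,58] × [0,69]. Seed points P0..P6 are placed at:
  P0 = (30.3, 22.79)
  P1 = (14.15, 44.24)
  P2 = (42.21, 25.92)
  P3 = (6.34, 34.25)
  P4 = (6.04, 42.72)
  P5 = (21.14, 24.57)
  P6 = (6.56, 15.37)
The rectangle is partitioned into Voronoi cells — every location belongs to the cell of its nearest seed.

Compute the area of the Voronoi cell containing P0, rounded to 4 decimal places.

Area of P0's cell: 484.0683

1. box [0,58]×[0,69]: [(0, 0) (58, 0) (58, 69) (0, 69)]
2. ⊥bis P0·P1 via (22.225,33.515): [(0, 16.7815) (0, 0) (58, 0) (58, 60.4505)]  |A|=2239.7275
3. ⊥bis P0·P2 via (36.255,24.355): [(31.9278, 40.8204) (0, 16.7815) (0, 0) (42.6556, 0)]  |A|=1138.5074
4. ⊥bis P0·P3 via (18.32,28.52): [(31.9278, 40.8204) (19.856, 31.7313) (4.679, 0) (42.6556, 0)]  |A|=897.6661
5. ⊥bis P0·P4 via (18.17,32.755): [(31.9278, 40.8204) (19.856, 31.7313) (4.679, 0) (42.6556, 0)]  |A|=897.6661
6. ⊥bis P0·P5 via (25.72,23.68): [(31.9278, 40.8204) (28.5577, 38.283) (21.1184, 0) (42.6556, 0)]  |A|=494.6489
7. ⊥bis P0·P6 via (18.43,19.08): [(31.9278, 40.8204) (28.5577, 38.283) (22.374, 6.4613) (24.3935, 0) (42.6556, 0)]  |A|=484.0683
8. canonical 5-gon: [(31.9278, 40.8204) (28.5577, 38.283) (22.374, 6.4613) (24.3935, 0) (42.6556, 0)]
9. shoelace: 484.0683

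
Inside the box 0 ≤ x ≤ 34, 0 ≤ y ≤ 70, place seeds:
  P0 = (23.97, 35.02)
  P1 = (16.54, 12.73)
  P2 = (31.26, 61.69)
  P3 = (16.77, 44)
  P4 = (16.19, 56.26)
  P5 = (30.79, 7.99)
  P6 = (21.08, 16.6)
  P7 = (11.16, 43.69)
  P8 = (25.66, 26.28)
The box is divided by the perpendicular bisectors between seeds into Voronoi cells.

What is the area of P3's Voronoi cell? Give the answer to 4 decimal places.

Area of P3's cell: 147.9536

1. box [0,34]×[0,70]: [(0, 0) (34, 0) (34, 70) (0, 70)]
2. ⊥bis P3·P0 via (20.37,39.51): [(0, 23.1777) (34, 50.4383) (34, 70) (0, 70)]  |A|=1128.5282
3. ⊥bis P3·P1 via (16.655,28.365): [(0, 28.4875) (6.5623, 28.4392) (34, 50.4383) (34, 70) (0, 70)]  |A|=1111.1059
4. ⊥bis P3·P2 via (24.015,52.845): [(0, 28.4875) (6.5623, 28.4392) (30.4389, 47.5831) (3.0715, 70) (0, 70)]  |A|=729.6147
5. ⊥bis P3·P4 via (16.48,50.13): [(0, 49.3504) (0, 28.4875) (6.5623, 28.4392) (30.4389, 47.5831) (26.7372, 50.6152)]  |A|=423.7885
6. ⊥bis P3·P5 via (23.78,25.995): [(0, 49.3504) (0, 28.4875) (6.5623, 28.4392) (30.4389, 47.5831) (26.7372, 50.6152)]  |A|=423.7885
7. ⊥bis P3·P6 via (18.925,30.3): [(0, 49.3504) (0, 28.4875) (6.5623, 28.4392) (30.4389, 47.5831) (26.7372, 50.6152)]  |A|=423.7885
8. ⊥bis P3·P7 via (13.965,43.845): [(13.6252, 49.9949) (14.4661, 34.7764) (30.4389, 47.5831) (26.7372, 50.6152)]  |A|=147.9536
9. ⊥bis P3·P8 via (21.215,35.14): [(13.6252, 49.9949) (14.4661, 34.7764) (30.4389, 47.5831) (26.7372, 50.6152)]  |A|=147.9536
10. canonical 4-gon: [(13.6252, 49.9949) (14.4661, 34.7764) (30.4389, 47.5831) (26.7372, 50.6152)]
11. shoelace: 147.9536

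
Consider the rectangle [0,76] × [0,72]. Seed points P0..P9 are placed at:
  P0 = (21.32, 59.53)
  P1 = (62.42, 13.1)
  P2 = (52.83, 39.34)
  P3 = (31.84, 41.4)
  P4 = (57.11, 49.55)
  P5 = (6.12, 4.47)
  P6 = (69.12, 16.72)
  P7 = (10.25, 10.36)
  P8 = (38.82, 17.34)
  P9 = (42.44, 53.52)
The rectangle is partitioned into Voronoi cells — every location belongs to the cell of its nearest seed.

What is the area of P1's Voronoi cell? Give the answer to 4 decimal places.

Area of P1's cell: 428.3582

1. box [0,76]×[0,72]: [(0, 0) (76, 0) (76, 72) (0, 72)]
2. ⊥bis P1·P0 via (41.87,36.315): [(0.8455, 0) (76, 0) (76, 66.527)]  |A|=2499.9004
3. ⊥bis P1·P2 via (57.625,26.22): [(11.3676, 9.3142) (0.8455, 0) (76, 0) (76, 32.9356)]  |A|=1414.3534
4. ⊥bis P1·P3 via (47.13,27.25): [(40.3258, 19.8976) (21.9117, 0) (76, 0) (76, 32.9356)]  |A|=1125.5888
5. ⊥bis P1·P4 via (59.765,31.325): [(40.3258, 19.8976) (21.9117, 0) (76, 0) (76, 32.9356)]  |A|=1125.5888
6. ⊥bis P1·P5 via (34.27,8.785): [(40.3258, 19.8976) (33.6692, 12.7047) (35.6166, 0) (76, 0) (76, 32.9356)]  |A|=1038.5306
7. ⊥bis P1·P6 via (65.77,14.91): [(59.3238, 26.8409) (40.3258, 19.8976) (33.6692, 12.7047) (35.6166, 0) (73.8259, 0)]  |A|=734.7322
8. ⊥bis P1·P7 via (36.335,11.73): [(59.3238, 26.8409) (40.3258, 19.8976) (36.1434, 15.3783) (36.9511, 0) (73.8259, 0)]  |A|=706.151
9. ⊥bis P1·P8 via (50.62,15.22): [(59.3238, 26.8409) (52.2429, 24.253) (47.8856, 0) (73.8259, 0)]  |A|=428.3582
10. ⊥bis P1·P9 via (52.43,33.31): [(59.3238, 26.8409) (52.2429, 24.253) (47.8856, 0) (73.8259, 0)]  |A|=428.3582
11. canonical 4-gon: [(59.3238, 26.8409) (52.2429, 24.253) (47.8856, 0) (73.8259, 0)]
12. shoelace: 428.3582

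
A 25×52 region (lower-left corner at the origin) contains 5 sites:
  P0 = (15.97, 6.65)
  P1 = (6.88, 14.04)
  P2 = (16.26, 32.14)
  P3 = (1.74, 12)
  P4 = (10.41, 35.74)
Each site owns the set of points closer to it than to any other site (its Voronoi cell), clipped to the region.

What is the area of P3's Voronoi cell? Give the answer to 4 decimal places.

1. box [0,25]×[0,52]: [(0, 0) (25, 0) (25, 52) (0, 52)]
2. ⊥bis P3·P0 via (8.855,9.325): [(0, 0) (5.3491, 0) (24.8994, 52) (0, 52)]  |A|=786.4604
3. ⊥bis P3·P1 via (4.31,13.02): [(0, 23.8795) (0, 0) (5.3491, 0) (7.3574, 5.3417)]  |A|=102.1324
4. ⊥bis P3·P2 via (9,22.07): [(0, 23.8795) (0, 0) (5.3491, 0) (7.3574, 5.3417)]  |A|=102.1324
5. ⊥bis P3·P4 via (6.075,23.87): [(0, 23.8795) (0, 0) (5.3491, 0) (7.3574, 5.3417)]  |A|=102.1324
6. canonical 4-gon: [(0, 23.8795) (0, 0) (5.3491, 0) (7.3574, 5.3417)]
7. shoelace: 102.1324

Area of P3's cell: 102.1324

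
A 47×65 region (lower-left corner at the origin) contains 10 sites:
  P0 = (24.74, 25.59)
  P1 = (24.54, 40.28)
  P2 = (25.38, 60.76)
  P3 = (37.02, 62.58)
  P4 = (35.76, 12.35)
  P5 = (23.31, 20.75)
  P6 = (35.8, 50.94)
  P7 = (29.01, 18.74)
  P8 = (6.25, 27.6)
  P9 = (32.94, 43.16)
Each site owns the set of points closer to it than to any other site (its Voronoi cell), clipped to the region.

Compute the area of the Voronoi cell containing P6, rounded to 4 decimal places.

Area of P6's cell: 200.1164

1. box [0,47]×[0,65]: [(0, 0) (47, 0) (47, 65) (0, 65)]
2. ⊥bis P6·P0 via (30.27,38.265): [(0, 51.4716) (47, 30.9658) (47, 65) (0, 65)]  |A|=1117.7213
3. ⊥bis P6·P1 via (30.17,45.61): [(41.9465, 33.1706) (47, 30.9658) (47, 65) (11.8132, 65)]  |A|=645.982
4. ⊥bis P6·P2 via (30.59,55.85): [(25.5443, 50.496) (41.9465, 33.1706) (47, 30.9658) (47, 65) (39.2131, 65)]  |A|=447.2783
5. ⊥bis P6·P3 via (36.41,56.76): [(31.8937, 57.2334) (25.5443, 50.496) (41.9465, 33.1706) (47, 30.9658) (47, 55.6501)]  |A|=346.4178
6. ⊥bis P6·P4 via (35.78,31.645): [(31.8937, 57.2334) (25.5443, 50.496) (41.9465, 33.1706) (45.4663, 31.635) (47, 31.6334) (47, 55.6501)]  |A|=345.9059
7. ⊥bis P6·P5 via (29.555,35.845): [(31.8937, 57.2334) (25.5443, 50.496) (41.9465, 33.1706) (45.4663, 31.635) (47, 31.6334) (47, 55.6501)]  |A|=345.9059
8. ⊥bis P6·P7 via (32.405,34.84): [(31.8937, 57.2334) (25.5443, 50.496) (41.9465, 33.1706) (43.4665, 32.5075) (47, 31.7624) (47, 55.6501)]  |A|=345.0106
9. ⊥bis P6·P8 via (21.025,39.27): [(31.8937, 57.2334) (25.5443, 50.496) (41.9465, 33.1706) (43.4665, 32.5075) (47, 31.7624) (47, 55.6501)]  |A|=345.0106
10. ⊥bis P6·P9 via (34.37,47.05): [(31.8937, 57.2334) (25.5443, 50.496) (25.8371, 50.1868) (47, 42.4071) (47, 55.6501)]  |A|=200.1164
11. canonical 5-gon: [(31.8937, 57.2334) (25.5443, 50.496) (25.8371, 50.1868) (47, 42.4071) (47, 55.6501)]
12. shoelace: 200.1164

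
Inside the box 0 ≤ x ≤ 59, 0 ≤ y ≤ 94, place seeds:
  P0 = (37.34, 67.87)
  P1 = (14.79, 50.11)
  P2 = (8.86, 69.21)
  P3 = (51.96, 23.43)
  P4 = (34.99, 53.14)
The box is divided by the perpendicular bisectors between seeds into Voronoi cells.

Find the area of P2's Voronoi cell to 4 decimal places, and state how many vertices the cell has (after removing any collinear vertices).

Area of P2's cell: 809.7848 (4 vertices)

1. box [0,59]×[0,94]: [(0, 0) (59, 0) (59, 94) (0, 94)]
2. ⊥bis P2·P0 via (23.1,68.54): [(0, 0) (19.8752, 0) (24.2979, 94) (0, 94)]  |A|=2076.1339
3. ⊥bis P2·P1 via (11.825,59.66): [(0, 55.9887) (22.8431, 63.0808) (24.2979, 94) (0, 94)]  |A|=809.7848
4. ⊥bis P2·P3 via (30.41,46.32): [(0, 55.9887) (22.8431, 63.0808) (24.2979, 94) (0, 94)]  |A|=809.7848
5. ⊥bis P2·P4 via (21.925,61.175): [(0, 55.9887) (22.8431, 63.0808) (24.2979, 94) (0, 94)]  |A|=809.7848
6. canonical 4-gon: [(0, 55.9887) (22.8431, 63.0808) (24.2979, 94) (0, 94)]
7. shoelace: 809.7848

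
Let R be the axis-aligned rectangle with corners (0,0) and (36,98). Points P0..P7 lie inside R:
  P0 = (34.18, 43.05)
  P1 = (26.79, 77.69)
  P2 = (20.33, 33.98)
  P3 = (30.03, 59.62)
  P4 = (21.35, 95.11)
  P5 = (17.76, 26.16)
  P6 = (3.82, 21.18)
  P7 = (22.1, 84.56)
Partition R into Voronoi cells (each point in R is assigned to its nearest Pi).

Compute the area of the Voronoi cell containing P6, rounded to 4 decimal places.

1. box [0,36]×[0,98]: [(0, 0) (36, 0) (36, 98) (0, 98)]
2. ⊥bis P6·P0 via (19,32.115): [(0, 58.4909) (0, 0) (36, 0) (36, 8.5155)]  |A|=1206.1153
3. ⊥bis P6·P1 via (15.305,49.435): [(2.8875, 54.4824) (0, 55.6561) (0, 0) (36, 0) (36, 8.5155)]  |A|=1202.0227
4. ⊥bis P6·P2 via (12.075,27.58): [(0, 43.1549) (0, 0) (33.4574, 0)]  |A|=721.9255
5. ⊥bis P6·P3 via (16.925,40.4): [(0, 43.1549) (0, 0) (33.4574, 0)]  |A|=721.9255
6. ⊥bis P6·P4 via (12.585,58.145): [(0, 43.1549) (0, 0) (33.4574, 0)]  |A|=721.9255
7. ⊥bis P6·P5 via (10.79,23.67): [(7.1014, 33.9952) (0, 43.1549) (0, 0) (19.246, 0)]  |A|=480.3651
8. ⊥bis P6·P7 via (12.96,52.87): [(7.1014, 33.9952) (0, 43.1549) (0, 0) (19.246, 0)]  |A|=480.3651
9. canonical 4-gon: [(7.1014, 33.9952) (0, 43.1549) (0, 0) (19.246, 0)]
10. shoelace: 480.3651

Area of P6's cell: 480.3651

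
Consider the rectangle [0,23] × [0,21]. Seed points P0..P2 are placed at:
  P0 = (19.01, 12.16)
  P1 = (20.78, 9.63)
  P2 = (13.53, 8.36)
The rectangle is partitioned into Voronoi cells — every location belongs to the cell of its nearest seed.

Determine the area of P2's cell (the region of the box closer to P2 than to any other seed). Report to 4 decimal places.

Area of P2's cell: 317.2792

1. box [0,23]×[0,21]: [(0, 0) (23, 0) (23, 21) (0, 21)]
2. ⊥bis P2·P0 via (16.27,10.26): [(0, 0) (23, 0) (23, 0.5546) (8.8226, 21) (0, 21)]  |A|=338.0685
3. ⊥bis P2·P1 via (17.155,8.995): [(0, 0) (18.7307, 0) (17.1576, 8.9799) (8.8226, 21) (0, 21)]  |A|=317.2792
4. canonical 5-gon: [(0, 0) (18.7307, 0) (17.1576, 8.9799) (8.8226, 21) (0, 21)]
5. shoelace: 317.2792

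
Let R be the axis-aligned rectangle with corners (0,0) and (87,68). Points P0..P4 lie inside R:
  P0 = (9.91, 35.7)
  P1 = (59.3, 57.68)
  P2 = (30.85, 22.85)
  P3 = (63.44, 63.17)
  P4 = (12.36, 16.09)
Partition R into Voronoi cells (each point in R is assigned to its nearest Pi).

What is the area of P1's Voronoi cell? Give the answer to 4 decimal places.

1. box [0,87]×[0,68]: [(0, 0) (87, 0) (87, 68) (0, 68)]
2. ⊥bis P1·P0 via (34.605,46.69): [(55.3834, 0) (87, 0) (87, 68) (25.1214, 68)]  |A|=3178.8353
3. ⊥bis P1·P2 via (45.075,40.265): [(33.1177, 50.032) (87, 6.0196) (87, 68) (25.1214, 68)]  |A|=2225.739
4. ⊥bis P1·P3 via (61.37,60.425): [(33.1177, 50.032) (87, 6.0196) (87, 41.0975) (51.3249, 68) (25.1214, 68)]  |A|=1745.8635
5. ⊥bis P1·P4 via (35.83,36.885): [(33.1177, 50.032) (87, 6.0196) (87, 41.0975) (51.3249, 68) (25.1214, 68)]  |A|=1745.8635
6. canonical 5-gon: [(33.1177, 50.032) (87, 6.0196) (87, 41.0975) (51.3249, 68) (25.1214, 68)]
7. shoelace: 1745.8635

Area of P1's cell: 1745.8635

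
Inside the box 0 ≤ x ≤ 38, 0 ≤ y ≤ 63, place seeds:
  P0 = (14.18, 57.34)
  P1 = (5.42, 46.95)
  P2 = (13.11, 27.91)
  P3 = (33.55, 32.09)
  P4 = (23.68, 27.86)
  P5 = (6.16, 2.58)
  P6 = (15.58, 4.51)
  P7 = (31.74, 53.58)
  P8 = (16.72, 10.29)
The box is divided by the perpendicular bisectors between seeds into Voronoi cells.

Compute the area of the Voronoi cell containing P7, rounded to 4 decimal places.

1. box [0,38]×[0,63]: [(0, 0) (38, 0) (38, 63) (0, 63)]
2. ⊥bis P7·P0 via (22.96,55.46): [(11.0847, 0) (38, 0) (38, 63) (24.5745, 63)]  |A|=1270.7344
3. ⊥bis P7·P1 via (18.58,50.265): [(20.3463, 43.2533) (31.2417, 0) (38, 0) (38, 63) (24.5745, 63)]  |A|=834.8064
4. ⊥bis P7·P2 via (22.425,40.745): [(20.3463, 43.2533) (20.6544, 42.03) (38, 29.4414) (38, 63) (24.5745, 63)]  |A|=437.4416
5. ⊥bis P7·P3 via (32.645,42.835): [(20.3463, 43.2533) (20.6544, 42.03) (20.9074, 41.8464) (38, 43.286) (38, 63) (24.5745, 63)]  |A|=319.1216
6. ⊥bis P7·P4 via (27.71,40.72): [(20.3463, 43.2533) (20.408, 43.0083) (23.436, 42.0594) (38, 43.286) (38, 63) (24.5745, 63)]  |A|=317.4984
7. ⊥bis P7·P5 via (18.95,28.08): [(20.3463, 43.2533) (20.408, 43.0083) (23.436, 42.0594) (38, 43.286) (38, 63) (24.5745, 63)]  |A|=317.4984
8. ⊥bis P7·P6 via (23.66,29.045): [(20.3463, 43.2533) (20.408, 43.0083) (23.436, 42.0594) (38, 43.286) (38, 63) (24.5745, 63)]  |A|=317.4984
9. ⊥bis P7·P8 via (24.23,31.935): [(20.3463, 43.2533) (20.408, 43.0083) (23.436, 42.0594) (38, 43.286) (38, 63) (24.5745, 63)]  |A|=317.4984
10. canonical 6-gon: [(20.3463, 43.2533) (20.408, 43.0083) (23.436, 42.0594) (38, 43.286) (38, 63) (24.5745, 63)]
11. shoelace: 317.4984

Area of P7's cell: 317.4984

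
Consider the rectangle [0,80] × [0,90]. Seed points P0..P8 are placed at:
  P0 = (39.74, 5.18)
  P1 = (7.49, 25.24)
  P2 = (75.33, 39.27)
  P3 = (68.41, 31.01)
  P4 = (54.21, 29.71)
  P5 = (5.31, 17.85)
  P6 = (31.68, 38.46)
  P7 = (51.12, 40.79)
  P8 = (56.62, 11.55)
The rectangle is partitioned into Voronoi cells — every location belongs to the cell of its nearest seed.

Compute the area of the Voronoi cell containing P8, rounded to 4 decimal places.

1. box [0,80]×[0,90]: [(0, 0) (80, 0) (80, 90) (0, 90)]
2. ⊥bis P8·P0 via (48.18,8.365): [(51.3367, 0) (80, 0) (80, 90) (17.3734, 90)]  |A|=4108.0444
3. ⊥bis P8·P1 via (32.055,18.395): [(37.2965, 37.2054) (51.3367, 0) (80, 0) (80, 90) (52.0076, 90)]  |A|=3193.7956
4. ⊥bis P8·P2 via (65.975,25.41): [(39.07, 43.5699) (37.2965, 37.2054) (51.3367, 0) (80, 0) (80, 15.9436)]  |A|=1028.3865
5. ⊥bis P8·P3 via (62.515,21.28): [(37.6128, 36.3672) (51.3367, 0) (80, 0) (80, 10.6866)]  |A|=747.6886
6. ⊥bis P8·P4 via (55.415,20.63): [(62.1193, 21.5197) (44.1174, 19.1307) (51.3367, 0) (80, 0) (80, 10.6866)]  |A|=584.7735
7. ⊥bis P8·P5 via (30.965,14.7): [(62.1193, 21.5197) (44.1174, 19.1307) (51.3367, 0) (80, 0) (80, 10.6866)]  |A|=584.7735
8. ⊥bis P8·P6 via (44.15,25.005): [(62.1193, 21.5197) (44.1174, 19.1307) (51.3367, 0) (80, 0) (80, 10.6866)]  |A|=584.7735
9. ⊥bis P8·P7 via (53.87,26.17): [(62.1193, 21.5197) (44.1174, 19.1307) (51.3367, 0) (80, 0) (80, 10.6866)]  |A|=584.7735
10. canonical 5-gon: [(62.1193, 21.5197) (44.1174, 19.1307) (51.3367, 0) (80, 0) (80, 10.6866)]
11. shoelace: 584.7735

Area of P8's cell: 584.7735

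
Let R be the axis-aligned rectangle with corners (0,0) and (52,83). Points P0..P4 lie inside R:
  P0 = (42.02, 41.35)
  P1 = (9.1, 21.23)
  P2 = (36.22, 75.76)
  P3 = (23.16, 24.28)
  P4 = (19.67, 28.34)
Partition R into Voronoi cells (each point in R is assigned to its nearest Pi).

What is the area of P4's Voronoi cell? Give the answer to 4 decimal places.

Area of P4's cell: 679.8137

1. box [0,52]×[0,83]: [(0, 0) (52, 0) (52, 83) (0, 83)]
2. ⊥bis P4·P0 via (30.845,34.845): [(0, 0) (51.1284, 0) (2.8138, 83) (0, 83)]  |A|=2238.6017
3. ⊥bis P4·P1 via (14.385,24.785): [(0, 46.1703) (31.0568, 0) (51.1284, 0) (2.8138, 83) (0, 83)]  |A|=1521.65
4. ⊥bis P4·P2 via (27.945,52.05): [(0, 61.8031) (0, 46.1703) (31.0568, 0) (51.1284, 0) (19.0159, 55.1663)]  |A|=1280.9509
5. ⊥bis P4·P3 via (21.415,26.31): [(0, 61.8031) (0, 46.1703) (16.3106, 21.9223) (31.0114, 34.5591) (19.0159, 55.1663)]  |A|=679.8137
6. canonical 5-gon: [(0, 61.8031) (0, 46.1703) (16.3106, 21.9223) (31.0114, 34.5591) (19.0159, 55.1663)]
7. shoelace: 679.8137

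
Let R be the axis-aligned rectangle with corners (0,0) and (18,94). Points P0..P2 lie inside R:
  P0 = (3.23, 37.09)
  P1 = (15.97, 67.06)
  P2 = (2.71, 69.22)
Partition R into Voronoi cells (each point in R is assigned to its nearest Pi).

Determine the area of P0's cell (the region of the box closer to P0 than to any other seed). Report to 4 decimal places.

1. box [0,18]×[0,94]: [(0, 0) (18, 0) (18, 94) (0, 94)]
2. ⊥bis P0·P1 via (9.6,52.075): [(0, 56.1559) (0, 0) (18, 0) (18, 48.5042)]  |A|=941.941
3. ⊥bis P0·P2 via (2.97,53.155): [(6.9094, 53.2188) (0, 53.1069) (0, 0) (18, 0) (18, 48.5042)]  |A|=931.4078
4. canonical 5-gon: [(6.9094, 53.2188) (0, 53.1069) (0, 0) (18, 0) (18, 48.5042)]
5. shoelace: 931.4078

Area of P0's cell: 931.4078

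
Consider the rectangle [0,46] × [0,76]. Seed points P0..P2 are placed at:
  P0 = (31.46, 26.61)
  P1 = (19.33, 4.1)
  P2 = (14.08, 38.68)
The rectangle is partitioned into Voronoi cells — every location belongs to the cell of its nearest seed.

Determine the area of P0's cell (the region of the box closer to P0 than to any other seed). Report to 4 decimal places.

Area of P0's cell: 966.3837

1. box [0,46]×[0,76]: [(0, 0) (46, 0) (46, 76) (0, 76)]
2. ⊥bis P0·P1 via (25.395,15.355): [(0, 29.0396) (46, 4.2516) (46, 76) (0, 76)]  |A|=2730.3025
3. ⊥bis P0·P2 via (22.77,32.645): [(14.7472, 21.0928) (46, 4.2516) (46, 66.0947)]  |A|=966.3837
4. canonical 3-gon: [(14.7472, 21.0928) (46, 4.2516) (46, 66.0947)]
5. shoelace: 966.3837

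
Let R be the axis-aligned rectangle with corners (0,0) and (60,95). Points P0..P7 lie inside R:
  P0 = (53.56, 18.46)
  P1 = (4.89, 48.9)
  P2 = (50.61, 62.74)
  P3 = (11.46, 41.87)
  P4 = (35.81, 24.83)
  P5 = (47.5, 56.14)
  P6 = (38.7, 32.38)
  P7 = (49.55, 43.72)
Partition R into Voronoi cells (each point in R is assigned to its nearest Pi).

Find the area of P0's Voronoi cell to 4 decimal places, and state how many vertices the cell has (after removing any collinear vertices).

Area of P0's cell: 540.0552 (5 vertices)

1. box [0,60]×[0,95]: [(0, 0) (60, 0) (60, 95) (0, 95)]
2. ⊥bis P0·P1 via (29.225,33.68): [(8.1603, 0) (60, 0) (60, 82.8856)]  |A|=2148.3832
3. ⊥bis P0·P2 via (52.085,40.6): [(32.7473, 39.3117) (8.1603, 0) (60, 0) (60, 41.1273)]  |A|=1579.3691
4. ⊥bis P0·P3 via (32.51,30.165): [(37.7826, 39.6472) (15.7365, 0) (60, 0) (60, 41.1273)]  |A|=1334.3307
5. ⊥bis P0·P4 via (44.685,21.645): [(51.4728, 40.5592) (36.9172, 0) (60, 0) (60, 41.1273)]  |A|=643.4606
6. ⊥bis P0·P5 via (50.53,37.3): [(50.2893, 37.2613) (36.9172, 0) (60, 0) (60, 38.823)]  |A|=618.5477
7. ⊥bis P0·P6 via (46.13,25.42): [(58.452, 38.5741) (45.9837, 25.2638) (36.9172, 0) (60, 0) (60, 38.823)]  |A|=572.4079
8. ⊥bis P0·P7 via (51.555,31.09): [(51.4215, 31.0688) (45.9837, 25.2638) (36.9172, 0) (60, 0) (60, 32.4306)]  |A|=540.0552
9. canonical 5-gon: [(51.4215, 31.0688) (45.9837, 25.2638) (36.9172, 0) (60, 0) (60, 32.4306)]
10. shoelace: 540.0552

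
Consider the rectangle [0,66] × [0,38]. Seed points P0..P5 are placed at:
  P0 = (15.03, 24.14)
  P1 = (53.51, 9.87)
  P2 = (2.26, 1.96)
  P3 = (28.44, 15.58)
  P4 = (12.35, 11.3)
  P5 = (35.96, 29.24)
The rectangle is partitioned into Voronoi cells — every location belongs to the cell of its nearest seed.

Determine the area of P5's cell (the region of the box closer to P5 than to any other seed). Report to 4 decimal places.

Area of P5's cell: 528.4941

1. box [0,66]×[0,38]: [(0, 0) (66, 0) (66, 38) (0, 38)]
2. ⊥bis P5·P0 via (25.495,26.69): [(31.9985, 0) (66, 0) (66, 38) (22.7391, 38)]  |A|=1467.9849
3. ⊥bis P5·P1 via (44.735,19.555): [(30.3987, 6.5657) (65.0928, 38) (22.7391, 38)]  |A|=665.6795
4. ⊥bis P5·P2 via (19.11,15.6): [(30.3987, 6.5657) (65.0928, 38) (22.7391, 38)]  |A|=665.6795
5. ⊥bis P5·P3 via (32.2,22.41): [(25.6607, 26.01) (41.9574, 17.0384) (65.0928, 38) (22.7391, 38)]  |A|=528.4941
6. ⊥bis P5·P4 via (24.155,20.27): [(25.6607, 26.01) (41.9574, 17.0384) (65.0928, 38) (22.7391, 38)]  |A|=528.4941
7. canonical 4-gon: [(25.6607, 26.01) (41.9574, 17.0384) (65.0928, 38) (22.7391, 38)]
8. shoelace: 528.4941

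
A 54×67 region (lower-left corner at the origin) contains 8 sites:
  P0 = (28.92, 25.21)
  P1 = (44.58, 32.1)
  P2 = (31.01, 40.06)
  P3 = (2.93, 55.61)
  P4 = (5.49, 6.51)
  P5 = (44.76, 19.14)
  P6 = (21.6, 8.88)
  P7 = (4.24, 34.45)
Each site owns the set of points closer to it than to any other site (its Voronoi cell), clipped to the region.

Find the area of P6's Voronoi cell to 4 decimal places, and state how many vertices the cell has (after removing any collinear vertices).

1. box [0,54]×[0,67]: [(0, 0) (54, 0) (54, 67) (0, 67)]
2. ⊥bis P6·P0 via (25.26,17.045): [(0, 28.3679) (0, 0) (54, 0) (54, 4.1622)]  |A|=878.312
3. ⊥bis P6·P1 via (33.09,20.49): [(45.9358, 7.777) (0, 28.3679) (0, 0) (53.794, 0)]  |A|=860.7287
4. ⊥bis P6·P2 via (26.305,24.47): [(45.9358, 7.777) (0, 28.3679) (0, 0) (53.794, 0)]  |A|=860.7287
5. ⊥bis P6·P3 via (12.265,32.245): [(45.9358, 7.777) (1.2068, 27.8269) (0, 27.3448) (0, 0) (53.794, 0)]  |A|=860.1113
6. ⊥bis P6·P4 via (13.545,7.695): [(45.9358, 7.777) (11.2453, 23.3272) (14.677, 0) (53.794, 0)]  |A|=530.0391
7. ⊥bis P6·P5 via (33.18,14.01): [(33.4648, 13.3672) (11.2453, 23.3272) (14.677, 0) (39.3865, 0)]  |A|=407.2164
8. ⊥bis P6·P7 via (12.92,21.665): [(33.4648, 13.3672) (13.7286, 22.214) (11.6197, 20.7822) (14.677, 0) (39.3865, 0)]  |A|=404.2648
9. canonical 5-gon: [(33.4648, 13.3672) (13.7286, 22.214) (11.6197, 20.7822) (14.677, 0) (39.3865, 0)]
10. shoelace: 404.2648

Area of P6's cell: 404.2648 (5 vertices)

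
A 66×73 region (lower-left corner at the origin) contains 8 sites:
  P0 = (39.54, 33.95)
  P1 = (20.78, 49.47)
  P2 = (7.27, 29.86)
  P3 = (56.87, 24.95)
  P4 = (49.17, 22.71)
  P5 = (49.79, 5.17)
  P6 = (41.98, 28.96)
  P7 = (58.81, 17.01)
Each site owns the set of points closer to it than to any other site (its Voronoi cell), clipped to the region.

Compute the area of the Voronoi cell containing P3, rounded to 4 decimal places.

Area of P3's cell: 403.2714

1. box [0,66]×[0,73]: [(0, 0) (66, 0) (66, 73) (0, 73)]
2. ⊥bis P3·P0 via (48.205,29.45): [(32.9107, 0) (66, 0) (66, 63.7153)]  |A|=1054.1463
3. ⊥bis P3·P1 via (38.825,37.21): [(32.9107, 0) (66, 0) (66, 63.7153)]  |A|=1054.1463
4. ⊥bis P3·P2 via (32.07,27.405): [(32.9107, 0) (66, 0) (66, 63.7153)]  |A|=1054.1463
5. ⊥bis P3·P4 via (53.02,23.83): [(50.2433, 33.3749) (59.9524, 0) (66, 0) (66, 63.7153)]  |A|=602.8904
6. ⊥bis P3·P5 via (53.33,15.06): [(50.2433, 33.3749) (55.8318, 14.1645) (66, 10.5249) (66, 63.7153)]  |A|=506.5495
7. ⊥bis P3·P6 via (49.425,26.955): [(52.1348, 37.017) (50.7162, 31.7494) (55.8318, 14.1645) (66, 10.5249) (66, 63.7153)]  |A|=504.1511
8. ⊥bis P3·P7 via (57.84,20.98): [(52.1348, 37.017) (50.7162, 31.7494) (54.1139, 20.0696) (66, 22.9738) (66, 63.7153)]  |A|=403.2714
9. canonical 5-gon: [(52.1348, 37.017) (50.7162, 31.7494) (54.1139, 20.0696) (66, 22.9738) (66, 63.7153)]
10. shoelace: 403.2714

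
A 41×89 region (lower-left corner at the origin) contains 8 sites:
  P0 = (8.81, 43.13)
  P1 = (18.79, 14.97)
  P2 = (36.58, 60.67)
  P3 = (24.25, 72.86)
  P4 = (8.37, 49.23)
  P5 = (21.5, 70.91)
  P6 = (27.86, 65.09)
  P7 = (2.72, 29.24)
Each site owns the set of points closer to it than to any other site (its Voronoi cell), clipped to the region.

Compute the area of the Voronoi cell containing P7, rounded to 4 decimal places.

1. box [0,41]×[0,89]: [(0, 0) (41, 0) (41, 89) (0, 89)]
2. ⊥bis P7·P0 via (5.765,36.185): [(0, 38.7126) (0, 0) (41, 0) (41, 20.7364)]  |A|=1218.7051
3. ⊥bis P7·P1 via (10.755,22.105): [(18.3558, 30.6646) (0, 38.7126) (0, 9.9934)]  |A|=263.5831
4. ⊥bis P7·P2 via (19.65,44.955): [(18.3558, 30.6646) (0, 38.7126) (0, 9.9934)]  |A|=263.5831
5. ⊥bis P7·P3 via (13.485,51.05): [(18.3558, 30.6646) (0, 38.7126) (0, 9.9934)]  |A|=263.5831
6. ⊥bis P7·P4 via (5.545,39.235): [(18.3558, 30.6646) (0, 38.7126) (0, 9.9934)]  |A|=263.5831
7. ⊥bis P7·P5 via (12.11,50.075): [(18.3558, 30.6646) (0, 38.7126) (0, 9.9934)]  |A|=263.5831
8. ⊥bis P7·P6 via (15.29,47.165): [(18.3558, 30.6646) (0, 38.7126) (0, 9.9934)]  |A|=263.5831
9. canonical 3-gon: [(18.3558, 30.6646) (0, 38.7126) (0, 9.9934)]
10. shoelace: 263.5831

Area of P7's cell: 263.5831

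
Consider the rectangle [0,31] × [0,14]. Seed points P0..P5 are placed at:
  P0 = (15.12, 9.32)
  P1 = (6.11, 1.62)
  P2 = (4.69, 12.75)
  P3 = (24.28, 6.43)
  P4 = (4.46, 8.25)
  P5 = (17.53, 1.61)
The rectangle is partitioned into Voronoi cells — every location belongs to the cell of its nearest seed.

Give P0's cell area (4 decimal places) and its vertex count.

1. box [0,31]×[0,14]: [(0, 0) (31, 0) (31, 14) (0, 14)]
2. ⊥bis P0·P1 via (10.615,5.47): [(15.2897, 0) (31, 0) (31, 14) (3.3252, 14)]  |A|=303.6957
3. ⊥bis P0·P2 via (9.905,11.035): [(8.7807, 7.6163) (15.2897, 0) (31, 0) (31, 14) (10.8801, 14)]  |A|=279.5818
4. ⊥bis P0·P3 via (19.7,7.875): [(8.7807, 7.6163) (15.2897, 0) (17.2154, 0) (21.6325, 14) (10.8801, 14)]  |A|=117.5169
5. ⊥bis P0·P4 via (9.79,8.785): [(9.6439, 10.2409) (10.0572, 6.1227) (15.2897, 0) (17.2154, 0) (21.6325, 14) (10.8801, 14)]  |A|=115.1971
6. ⊥bis P0·P5 via (16.325,5.465): [(9.6439, 10.2409) (10.0572, 6.1227) (11.8221, 4.0575) (19.2257, 6.3717) (21.6325, 14) (10.8801, 14)]  |A|=90.0298
7. canonical 6-gon: [(9.6439, 10.2409) (10.0572, 6.1227) (11.8221, 4.0575) (19.2257, 6.3717) (21.6325, 14) (10.8801, 14)]
8. shoelace: 90.0298

Area of P0's cell: 90.0298 (6 vertices)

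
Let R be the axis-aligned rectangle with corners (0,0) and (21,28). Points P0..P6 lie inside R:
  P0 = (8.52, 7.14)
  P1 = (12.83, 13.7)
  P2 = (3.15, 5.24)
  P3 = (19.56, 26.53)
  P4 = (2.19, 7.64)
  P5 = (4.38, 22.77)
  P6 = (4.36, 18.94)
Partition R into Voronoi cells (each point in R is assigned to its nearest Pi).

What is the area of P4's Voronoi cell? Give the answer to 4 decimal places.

1. box [0,21]×[0,28]: [(0, 0) (21, 0) (21, 28) (0, 28)]
2. ⊥bis P4·P0 via (5.355,7.39): [(0, 0) (4.7713, 0) (6.983, 28) (0, 28)]  |A|=164.5593
3. ⊥bis P4·P1 via (7.51,10.67): [(0, 23.8559) (0, 0) (4.7713, 0) (5.845, 13.5934)]  |A|=102.1476
4. ⊥bis P4·P2 via (2.67,6.44): [(0, 23.8559) (0, 5.372) (5.3651, 7.518) (5.845, 13.5934)]  |A|=69.8016
5. ⊥bis P4·P3 via (10.875,17.085): [(0, 23.8559) (0, 5.372) (5.3651, 7.518) (5.845, 13.5934)]  |A|=69.8016
6. ⊥bis P4·P5 via (3.285,15.205): [(5.0746, 14.946) (0, 15.6805) (0, 5.372) (5.3651, 7.518) (5.845, 13.5934)]  |A|=49.058
7. ⊥bis P4·P6 via (3.275,13.29): [(0, 13.9189) (0, 5.372) (5.3651, 7.518) (5.783, 12.8084)]  |A|=38.4566
8. canonical 4-gon: [(0, 13.9189) (0, 5.372) (5.3651, 7.518) (5.783, 12.8084)]
9. shoelace: 38.4566

Area of P4's cell: 38.4566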